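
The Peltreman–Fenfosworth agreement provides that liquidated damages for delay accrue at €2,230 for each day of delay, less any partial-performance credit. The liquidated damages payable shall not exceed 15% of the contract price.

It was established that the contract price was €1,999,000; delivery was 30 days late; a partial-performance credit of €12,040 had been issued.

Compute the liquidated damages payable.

Per-day damages: 30 × €2,230 = €66,900
Less partial-performance credit: €66,900 − €12,040 = €54,860
Cap: 15% of €1,999,000 = €299,850
Cap at €299,850: €54,860 is within the cap, no reduction.

Liquidated damages: €54,860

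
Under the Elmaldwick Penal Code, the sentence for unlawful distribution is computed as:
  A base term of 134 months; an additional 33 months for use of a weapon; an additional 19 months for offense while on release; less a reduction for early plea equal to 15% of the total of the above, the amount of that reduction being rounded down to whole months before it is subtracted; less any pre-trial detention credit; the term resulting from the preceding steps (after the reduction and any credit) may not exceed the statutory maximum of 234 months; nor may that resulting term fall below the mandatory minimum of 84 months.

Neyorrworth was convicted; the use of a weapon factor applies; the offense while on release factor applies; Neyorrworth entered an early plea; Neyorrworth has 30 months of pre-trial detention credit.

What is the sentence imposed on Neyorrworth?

129 months

Use of a weapon enhancement: +33 months
Offense while on release enhancement: +19 months
Adjusted term: 134 months + 33 months + 19 months = 186 months
Early plea reduction: 15% of 186 months = 27 months (rounded down)
After reduction: 186 − 27 = 159 months
Less pre-trial detention credit: 159 months − 30 months = 129 months
Cap at 234 months: 129 months is within the cap, no reduction.
Minimum 84 months: 129 months meets the minimum, no increase.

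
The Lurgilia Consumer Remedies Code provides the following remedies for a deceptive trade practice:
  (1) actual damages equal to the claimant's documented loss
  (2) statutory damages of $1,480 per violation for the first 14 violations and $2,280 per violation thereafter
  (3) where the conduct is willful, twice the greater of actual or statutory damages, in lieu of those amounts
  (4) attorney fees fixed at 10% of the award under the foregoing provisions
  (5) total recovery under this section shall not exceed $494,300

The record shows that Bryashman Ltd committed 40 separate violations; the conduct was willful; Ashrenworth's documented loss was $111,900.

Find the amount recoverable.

First 14 violations: 14 × $1,480 = $20,720
Remaining violations: (40 − 14) × $2,280 = $59,280
Statutory damages: $20,720 + $59,280 = $80,000
Greater of actual damages ($111,900) or statutory damages ($80,000): $111,900
Doubled: 2 × $111,900 = $223,800
Attorney fees: 10% of $223,800 = $22,380
Total before cap: $223,800 + $22,380 = $246,180
Cap at $494,300: $246,180 is within the cap, no reduction.

$246,180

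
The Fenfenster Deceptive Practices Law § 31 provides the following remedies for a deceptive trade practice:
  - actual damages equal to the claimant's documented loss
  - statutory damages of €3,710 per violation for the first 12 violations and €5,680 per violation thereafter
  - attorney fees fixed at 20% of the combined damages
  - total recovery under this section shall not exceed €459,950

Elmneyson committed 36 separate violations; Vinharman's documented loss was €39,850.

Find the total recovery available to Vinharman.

€264,828

First 12 violations: 12 × €3,710 = €44,520
Remaining violations: (36 − 12) × €5,680 = €136,320
Statutory damages: €44,520 + €136,320 = €180,840
Combined damages: €39,850 + €180,840 = €220,690
Attorney fees: 20% of €220,690 = €44,138
Total before cap: €220,690 + €44,138 = €264,828
Cap at €459,950: €264,828 is within the cap, no reduction.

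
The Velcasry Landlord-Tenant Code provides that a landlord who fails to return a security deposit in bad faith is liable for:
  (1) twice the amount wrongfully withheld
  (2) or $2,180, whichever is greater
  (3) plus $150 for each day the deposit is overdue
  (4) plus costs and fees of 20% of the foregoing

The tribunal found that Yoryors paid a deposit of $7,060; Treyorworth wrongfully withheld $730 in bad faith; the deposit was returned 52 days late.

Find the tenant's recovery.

Recovery: $11,976

Doubled: 2 × $730 = $1,460
Minimum $2,180: $1,460 is below the minimum → $2,180
Late-return penalty: 52 × $150 = $7,800
Damages plus late penalty: $2,180 + $7,800 = $9,980
Costs and fees: 20% of $9,980 = $1,996
Total recovery: $9,980 + $1,996 = $11,976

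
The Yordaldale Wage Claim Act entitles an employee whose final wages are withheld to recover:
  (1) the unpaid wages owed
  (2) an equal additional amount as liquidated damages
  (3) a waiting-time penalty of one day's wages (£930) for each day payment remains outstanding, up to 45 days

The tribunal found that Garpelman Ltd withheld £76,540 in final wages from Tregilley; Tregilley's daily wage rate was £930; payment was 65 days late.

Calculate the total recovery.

Liquidated damages (equal amount): £76,540
Penalty days: min(65, 45) = 45
Waiting-time penalty: 45 × £930 = £41,850
Total award: £76,540 + £76,540 + £41,850 = £194,930

£194,930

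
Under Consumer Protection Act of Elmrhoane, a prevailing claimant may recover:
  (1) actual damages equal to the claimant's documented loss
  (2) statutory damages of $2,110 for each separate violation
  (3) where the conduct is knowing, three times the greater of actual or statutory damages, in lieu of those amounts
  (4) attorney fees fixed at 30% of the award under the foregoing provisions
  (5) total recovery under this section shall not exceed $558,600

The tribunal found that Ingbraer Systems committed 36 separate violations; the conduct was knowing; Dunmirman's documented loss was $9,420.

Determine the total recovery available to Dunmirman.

$296,244

Statutory damages: 36 × $2,110 = $75,960
Greater of actual damages ($9,420) or statutory damages ($75,960): $75,960
Trebled: 3 × $75,960 = $227,880
Attorney fees: 30% of $227,880 = $68,364
Total before cap: $227,880 + $68,364 = $296,244
Cap at $558,600: $296,244 is within the cap, no reduction.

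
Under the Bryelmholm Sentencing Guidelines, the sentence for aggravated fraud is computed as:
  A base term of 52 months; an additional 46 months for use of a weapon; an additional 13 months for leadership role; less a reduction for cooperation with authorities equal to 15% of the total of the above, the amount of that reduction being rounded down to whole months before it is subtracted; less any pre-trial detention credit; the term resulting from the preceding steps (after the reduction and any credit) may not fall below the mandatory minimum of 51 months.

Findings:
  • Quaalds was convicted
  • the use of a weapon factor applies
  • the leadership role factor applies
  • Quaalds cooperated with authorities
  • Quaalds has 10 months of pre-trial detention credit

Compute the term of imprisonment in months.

Use of a weapon enhancement: +46 months
Leadership role enhancement: +13 months
Adjusted term: 52 months + 46 months + 13 months = 111 months
Cooperation with authorities reduction: 15% of 111 months = 16 months (rounded down)
After reduction: 111 − 16 = 95 months
Less pre-trial detention credit: 95 months − 10 months = 85 months
Minimum 51 months: 85 months meets the minimum, no increase.

85 months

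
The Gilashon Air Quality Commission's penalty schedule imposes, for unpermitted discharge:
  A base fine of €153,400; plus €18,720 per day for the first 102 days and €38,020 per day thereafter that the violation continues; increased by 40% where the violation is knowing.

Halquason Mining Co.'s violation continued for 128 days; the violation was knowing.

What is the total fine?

€4,271,904

First 102 days: 102 × €18,720 = €1,909,440
Remaining days: (128 − 102) × €38,020 = €988,520
Per-day component: €1,909,440 + €988,520 = €2,897,960
Base plus per-day: €153,400 + €2,897,960 = €3,051,360
Enhancement: 40% of €3,051,360 = €1,220,544
Enhanced fine: €3,051,360 + €1,220,544 = €4,271,904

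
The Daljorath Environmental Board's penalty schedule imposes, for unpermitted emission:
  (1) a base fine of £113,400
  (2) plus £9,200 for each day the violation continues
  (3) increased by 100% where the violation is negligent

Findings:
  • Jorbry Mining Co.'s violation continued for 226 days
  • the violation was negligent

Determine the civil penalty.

Per-day component: 226 × £9,200 = £2,079,200
Base plus per-day: £113,400 + £2,079,200 = £2,192,600
Enhancement: 100% of £2,192,600 = £2,192,600
Enhanced fine: £2,192,600 + £2,192,600 = £4,385,200

Civil penalty: £4,385,200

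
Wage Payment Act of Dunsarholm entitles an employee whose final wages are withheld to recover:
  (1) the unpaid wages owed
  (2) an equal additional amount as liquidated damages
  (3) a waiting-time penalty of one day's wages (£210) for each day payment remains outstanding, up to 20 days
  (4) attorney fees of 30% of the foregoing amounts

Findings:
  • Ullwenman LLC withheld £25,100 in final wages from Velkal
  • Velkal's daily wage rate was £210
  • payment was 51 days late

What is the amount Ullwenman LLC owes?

£70,720

Liquidated damages (equal amount): £25,100
Penalty days: min(51, 20) = 20
Waiting-time penalty: 20 × £210 = £4,200
Subtotal: £25,100 + £25,100 + £4,200 = £54,400
Attorney fees: 30% of £54,400 = £16,320
Total award: £54,400 + £16,320 = £70,720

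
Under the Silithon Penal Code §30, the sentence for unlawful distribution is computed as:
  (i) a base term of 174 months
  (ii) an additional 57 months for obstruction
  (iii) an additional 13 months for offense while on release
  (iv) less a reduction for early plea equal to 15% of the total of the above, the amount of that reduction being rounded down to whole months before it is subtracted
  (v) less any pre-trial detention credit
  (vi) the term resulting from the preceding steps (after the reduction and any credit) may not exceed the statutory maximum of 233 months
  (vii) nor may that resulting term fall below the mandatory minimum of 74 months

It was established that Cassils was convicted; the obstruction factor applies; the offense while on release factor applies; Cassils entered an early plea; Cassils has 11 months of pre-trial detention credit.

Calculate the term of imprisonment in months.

Obstruction enhancement: +57 months
Offense while on release enhancement: +13 months
Adjusted term: 174 months + 57 months + 13 months = 244 months
Early plea reduction: 15% of 244 months = 36 months (rounded down)
After reduction: 244 − 36 = 208 months
Less pre-trial detention credit: 208 months − 11 months = 197 months
Cap at 233 months: 197 months is within the cap, no reduction.
Minimum 74 months: 197 months meets the minimum, no increase.

197 months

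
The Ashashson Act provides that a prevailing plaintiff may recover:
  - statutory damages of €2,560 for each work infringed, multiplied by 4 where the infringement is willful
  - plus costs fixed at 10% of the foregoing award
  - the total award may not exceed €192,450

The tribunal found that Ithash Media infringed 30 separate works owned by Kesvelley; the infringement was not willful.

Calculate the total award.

Statutory damages: 30 × €2,560 = €76,800
Infringement not willful: no ×4 enhancement.
Costs: 10% of €76,800 = €7,680
Award plus costs: €76,800 + €7,680 = €84,480
Cap at €192,450: €84,480 is within the cap, no reduction.

€84,480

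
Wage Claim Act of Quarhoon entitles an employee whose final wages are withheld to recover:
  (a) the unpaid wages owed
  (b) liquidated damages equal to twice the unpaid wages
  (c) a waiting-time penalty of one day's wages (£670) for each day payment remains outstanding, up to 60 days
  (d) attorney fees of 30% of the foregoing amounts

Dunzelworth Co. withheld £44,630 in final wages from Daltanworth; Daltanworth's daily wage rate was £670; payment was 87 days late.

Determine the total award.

Doubled: 2 × £44,630 = £89,260
Penalty days: min(87, 60) = 60
Waiting-time penalty: 60 × £670 = £40,200
Subtotal: £44,630 + £89,260 + £40,200 = £174,090
Attorney fees: 30% of £174,090 = £52,227
Total award: £174,090 + £52,227 = £226,317

£226,317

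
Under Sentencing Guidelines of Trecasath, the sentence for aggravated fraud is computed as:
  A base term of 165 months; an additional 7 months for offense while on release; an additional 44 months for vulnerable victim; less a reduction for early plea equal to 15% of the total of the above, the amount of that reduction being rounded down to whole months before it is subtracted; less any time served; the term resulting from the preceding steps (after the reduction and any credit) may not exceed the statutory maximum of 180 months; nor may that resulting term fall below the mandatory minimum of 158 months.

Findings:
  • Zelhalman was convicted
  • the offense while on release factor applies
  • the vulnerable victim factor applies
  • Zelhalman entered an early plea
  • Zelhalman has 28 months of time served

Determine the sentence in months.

158 months

Offense while on release enhancement: +7 months
Vulnerable victim enhancement: +44 months
Adjusted term: 165 months + 7 months + 44 months = 216 months
Early plea reduction: 15% of 216 months = 32 months (rounded down)
After reduction: 216 − 32 = 184 months
Less time served: 184 months − 28 months = 156 months
Cap at 180 months: 156 months is within the cap, no reduction.
Minimum 158 months: 156 months is below the minimum → 158 months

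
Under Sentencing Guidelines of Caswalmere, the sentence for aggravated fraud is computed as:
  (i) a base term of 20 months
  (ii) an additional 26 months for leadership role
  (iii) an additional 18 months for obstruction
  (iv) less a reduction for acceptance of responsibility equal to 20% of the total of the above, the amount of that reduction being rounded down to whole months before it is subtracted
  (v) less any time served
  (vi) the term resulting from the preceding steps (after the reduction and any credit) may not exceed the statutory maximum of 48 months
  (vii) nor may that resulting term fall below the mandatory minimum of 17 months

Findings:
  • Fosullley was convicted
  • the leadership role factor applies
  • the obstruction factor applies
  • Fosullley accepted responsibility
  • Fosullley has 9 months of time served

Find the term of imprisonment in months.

Sentence: 43 months

Leadership role enhancement: +26 months
Obstruction enhancement: +18 months
Adjusted term: 20 months + 26 months + 18 months = 64 months
Acceptance of responsibility reduction: 20% of 64 months = 12 months (rounded down)
After reduction: 64 − 12 = 52 months
Less time served: 52 months − 9 months = 43 months
Cap at 48 months: 43 months is within the cap, no reduction.
Minimum 17 months: 43 months meets the minimum, no increase.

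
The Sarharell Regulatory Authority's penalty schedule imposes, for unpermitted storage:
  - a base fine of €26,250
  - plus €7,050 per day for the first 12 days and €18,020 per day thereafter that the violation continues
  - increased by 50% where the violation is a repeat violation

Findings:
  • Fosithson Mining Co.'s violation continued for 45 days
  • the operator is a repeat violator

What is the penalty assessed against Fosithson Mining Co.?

First 12 days: 12 × €7,050 = €84,600
Remaining days: (45 − 12) × €18,020 = €594,660
Per-day component: €84,600 + €594,660 = €679,260
Base plus per-day: €26,250 + €679,260 = €705,510
Enhancement: 50% of €705,510 = €352,755
Enhanced fine: €705,510 + €352,755 = €1,058,265

€1,058,265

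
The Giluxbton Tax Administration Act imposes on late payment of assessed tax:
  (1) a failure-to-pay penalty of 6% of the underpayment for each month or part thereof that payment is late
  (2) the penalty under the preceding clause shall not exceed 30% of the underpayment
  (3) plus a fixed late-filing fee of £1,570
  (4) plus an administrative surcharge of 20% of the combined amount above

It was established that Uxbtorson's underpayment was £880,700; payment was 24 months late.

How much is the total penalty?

Accrued rate: 6% × 24 = 144%, capped at 30% → 30%
Failure-to-pay penalty: 30% of £880,700 = £264,210
Penalty before surcharge: £264,210 + £1,570 = £265,780
Administrative surcharge: 20% of £265,780 = £53,156
Total penalty: £265,780 + £53,156 = £318,936

£318,936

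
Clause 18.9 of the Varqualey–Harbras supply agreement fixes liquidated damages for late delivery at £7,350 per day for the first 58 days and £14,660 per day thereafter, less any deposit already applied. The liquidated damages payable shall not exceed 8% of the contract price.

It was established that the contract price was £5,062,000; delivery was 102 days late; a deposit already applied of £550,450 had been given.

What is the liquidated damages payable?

First 58 days: 58 × £7,350 = £426,300
Remaining days: (102 − 58) × £14,660 = £645,040
Accrued per-day damages: £426,300 + £645,040 = £1,071,340
Less deposit already applied: £1,071,340 − £550,450 = £520,890
Cap: 8% of £5,062,000 = £404,960
Cap at £404,960: £520,890 exceeds the cap → £404,960

£404,960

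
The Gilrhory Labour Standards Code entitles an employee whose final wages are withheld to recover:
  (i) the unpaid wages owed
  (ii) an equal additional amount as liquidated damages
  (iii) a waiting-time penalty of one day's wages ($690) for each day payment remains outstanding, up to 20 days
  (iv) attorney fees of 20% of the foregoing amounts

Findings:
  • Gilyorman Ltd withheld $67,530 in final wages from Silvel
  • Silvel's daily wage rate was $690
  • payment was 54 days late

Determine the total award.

$178,632

Liquidated damages (equal amount): $67,530
Penalty days: min(54, 20) = 20
Waiting-time penalty: 20 × $690 = $13,800
Subtotal: $67,530 + $67,530 + $13,800 = $148,860
Attorney fees: 20% of $148,860 = $29,772
Total award: $148,860 + $29,772 = $178,632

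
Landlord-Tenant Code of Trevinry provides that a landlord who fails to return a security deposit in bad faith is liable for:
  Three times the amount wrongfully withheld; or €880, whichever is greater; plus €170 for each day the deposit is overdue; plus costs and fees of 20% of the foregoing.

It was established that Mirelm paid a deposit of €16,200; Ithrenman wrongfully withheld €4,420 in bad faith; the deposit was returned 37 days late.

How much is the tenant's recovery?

Trebled: 3 × €4,420 = €13,260
Minimum €880: €13,260 meets the minimum, no increase.
Late-return penalty: 37 × €170 = €6,290
Damages plus late penalty: €13,260 + €6,290 = €19,550
Costs and fees: 20% of €19,550 = €3,910
Total recovery: €19,550 + €3,910 = €23,460

€23,460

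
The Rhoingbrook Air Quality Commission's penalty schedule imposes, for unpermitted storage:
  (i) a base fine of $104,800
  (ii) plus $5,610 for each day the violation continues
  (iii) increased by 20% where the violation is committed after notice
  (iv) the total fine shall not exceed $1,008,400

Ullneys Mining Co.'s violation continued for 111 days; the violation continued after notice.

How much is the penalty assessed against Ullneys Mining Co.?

Per-day component: 111 × $5,610 = $622,710
Base plus per-day: $104,800 + $622,710 = $727,510
Enhancement: 20% of $727,510 = $145,502
Enhanced fine: $727,510 + $145,502 = $873,012
Cap at $1,008,400: $873,012 is within the cap, no reduction.

$873,012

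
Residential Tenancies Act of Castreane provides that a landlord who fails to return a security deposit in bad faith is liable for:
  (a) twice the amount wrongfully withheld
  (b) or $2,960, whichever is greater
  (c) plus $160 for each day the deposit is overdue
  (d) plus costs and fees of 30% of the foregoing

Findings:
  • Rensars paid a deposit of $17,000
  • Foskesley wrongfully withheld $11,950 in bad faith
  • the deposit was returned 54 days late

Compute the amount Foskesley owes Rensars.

Recovery: $42,302

Doubled: 2 × $11,950 = $23,900
Minimum $2,960: $23,900 meets the minimum, no increase.
Late-return penalty: 54 × $160 = $8,640
Damages plus late penalty: $23,900 + $8,640 = $32,540
Costs and fees: 30% of $32,540 = $9,762
Total recovery: $32,540 + $9,762 = $42,302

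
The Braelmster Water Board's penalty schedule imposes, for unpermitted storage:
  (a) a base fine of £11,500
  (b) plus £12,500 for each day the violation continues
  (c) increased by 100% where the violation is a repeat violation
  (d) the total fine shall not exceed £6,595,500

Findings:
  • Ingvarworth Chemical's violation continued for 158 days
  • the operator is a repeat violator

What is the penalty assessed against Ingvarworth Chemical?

Per-day component: 158 × £12,500 = £1,975,000
Base plus per-day: £11,500 + £1,975,000 = £1,986,500
Enhancement: 100% of £1,986,500 = £1,986,500
Enhanced fine: £1,986,500 + £1,986,500 = £3,973,000
Cap at £6,595,500: £3,973,000 is within the cap, no reduction.

£3,973,000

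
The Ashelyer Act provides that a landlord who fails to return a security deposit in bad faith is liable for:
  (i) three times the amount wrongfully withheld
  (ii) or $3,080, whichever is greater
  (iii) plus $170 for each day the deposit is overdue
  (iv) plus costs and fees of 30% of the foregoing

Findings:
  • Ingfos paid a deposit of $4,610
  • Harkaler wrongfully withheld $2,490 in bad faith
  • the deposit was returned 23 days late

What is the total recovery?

$14,794

Trebled: 3 × $2,490 = $7,470
Minimum $3,080: $7,470 meets the minimum, no increase.
Late-return penalty: 23 × $170 = $3,910
Damages plus late penalty: $7,470 + $3,910 = $11,380
Costs and fees: 30% of $11,380 = $3,414
Total recovery: $11,380 + $3,414 = $14,794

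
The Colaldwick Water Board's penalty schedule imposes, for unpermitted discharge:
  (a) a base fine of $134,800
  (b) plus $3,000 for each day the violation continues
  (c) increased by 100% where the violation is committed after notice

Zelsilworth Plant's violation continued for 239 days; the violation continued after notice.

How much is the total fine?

$1,703,600

Per-day component: 239 × $3,000 = $717,000
Base plus per-day: $134,800 + $717,000 = $851,800
Enhancement: 100% of $851,800 = $851,800
Enhanced fine: $851,800 + $851,800 = $1,703,600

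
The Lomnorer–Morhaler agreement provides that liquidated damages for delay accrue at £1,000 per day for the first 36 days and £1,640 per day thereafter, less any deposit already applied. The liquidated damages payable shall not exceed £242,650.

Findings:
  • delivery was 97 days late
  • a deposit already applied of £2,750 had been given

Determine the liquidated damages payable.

First 36 days: 36 × £1,000 = £36,000
Remaining days: (97 − 36) × £1,640 = £100,040
Accrued per-day damages: £36,000 + £100,040 = £136,040
Less deposit already applied: £136,040 − £2,750 = £133,290
Cap at £242,650: £133,290 is within the cap, no reduction.

£133,290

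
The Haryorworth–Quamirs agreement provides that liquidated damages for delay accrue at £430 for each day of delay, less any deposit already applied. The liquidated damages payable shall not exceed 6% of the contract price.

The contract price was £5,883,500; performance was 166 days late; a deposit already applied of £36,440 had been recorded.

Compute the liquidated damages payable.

Per-day damages: 166 × £430 = £71,380
Less deposit already applied: £71,380 − £36,440 = £34,940
Cap: 6% of £5,883,500 = £353,010
Cap at £353,010: £34,940 is within the cap, no reduction.

Liquidated damages: £34,940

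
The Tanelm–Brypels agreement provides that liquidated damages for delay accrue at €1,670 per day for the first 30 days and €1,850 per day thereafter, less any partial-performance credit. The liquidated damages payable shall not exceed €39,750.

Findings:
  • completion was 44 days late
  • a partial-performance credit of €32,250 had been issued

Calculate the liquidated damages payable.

€39,750

First 30 days: 30 × €1,670 = €50,100
Remaining days: (44 − 30) × €1,850 = €25,900
Accrued per-day damages: €50,100 + €25,900 = €76,000
Less partial-performance credit: €76,000 − €32,250 = €43,750
Cap at €39,750: €43,750 exceeds the cap → €39,750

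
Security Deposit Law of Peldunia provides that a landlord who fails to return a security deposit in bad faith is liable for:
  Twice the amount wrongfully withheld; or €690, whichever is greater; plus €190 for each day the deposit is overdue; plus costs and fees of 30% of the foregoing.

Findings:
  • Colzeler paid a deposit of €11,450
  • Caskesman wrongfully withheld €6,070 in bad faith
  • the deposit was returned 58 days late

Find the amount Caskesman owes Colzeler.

Doubled: 2 × €6,070 = €12,140
Minimum €690: €12,140 meets the minimum, no increase.
Late-return penalty: 58 × €190 = €11,020
Damages plus late penalty: €12,140 + €11,020 = €23,160
Costs and fees: 30% of €23,160 = €6,948
Total recovery: €23,160 + €6,948 = €30,108

€30,108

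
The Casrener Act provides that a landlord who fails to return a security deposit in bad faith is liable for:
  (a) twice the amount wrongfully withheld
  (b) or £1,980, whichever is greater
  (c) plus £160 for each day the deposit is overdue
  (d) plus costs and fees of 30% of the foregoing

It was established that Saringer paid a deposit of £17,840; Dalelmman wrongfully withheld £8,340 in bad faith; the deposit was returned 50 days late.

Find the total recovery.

Doubled: 2 × £8,340 = £16,680
Minimum £1,980: £16,680 meets the minimum, no increase.
Late-return penalty: 50 × £160 = £8,000
Damages plus late penalty: £16,680 + £8,000 = £24,680
Costs and fees: 30% of £24,680 = £7,404
Total recovery: £24,680 + £7,404 = £32,084

£32,084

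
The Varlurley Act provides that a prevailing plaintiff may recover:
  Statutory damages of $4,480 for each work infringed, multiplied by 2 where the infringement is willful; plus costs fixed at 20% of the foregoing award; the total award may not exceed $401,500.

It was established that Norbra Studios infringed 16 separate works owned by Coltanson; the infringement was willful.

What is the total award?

$172,032

Statutory damages: 16 × $4,480 = $71,680
Doubled: 2 × $71,680 = $143,360
Costs: 20% of $143,360 = $28,672
Award plus costs: $143,360 + $28,672 = $172,032
Cap at $401,500: $172,032 is within the cap, no reduction.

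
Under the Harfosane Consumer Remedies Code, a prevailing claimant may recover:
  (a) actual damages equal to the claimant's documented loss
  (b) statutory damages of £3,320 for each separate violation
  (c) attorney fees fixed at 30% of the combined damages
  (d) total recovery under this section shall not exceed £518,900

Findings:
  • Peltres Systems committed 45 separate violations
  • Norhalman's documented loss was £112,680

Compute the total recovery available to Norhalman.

Statutory damages: 45 × £3,320 = £149,400
Combined damages: £112,680 + £149,400 = £262,080
Attorney fees: 30% of £262,080 = £78,624
Total before cap: £262,080 + £78,624 = £340,704
Cap at £518,900: £340,704 is within the cap, no reduction.

Total recovery: £340,704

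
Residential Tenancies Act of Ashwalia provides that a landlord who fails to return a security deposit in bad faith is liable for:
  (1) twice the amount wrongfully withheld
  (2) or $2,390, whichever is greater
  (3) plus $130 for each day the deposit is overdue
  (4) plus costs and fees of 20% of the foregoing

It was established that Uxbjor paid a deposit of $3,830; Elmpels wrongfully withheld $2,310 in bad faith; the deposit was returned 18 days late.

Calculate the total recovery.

$8,352

Doubled: 2 × $2,310 = $4,620
Minimum $2,390: $4,620 meets the minimum, no increase.
Late-return penalty: 18 × $130 = $2,340
Damages plus late penalty: $4,620 + $2,340 = $6,960
Costs and fees: 20% of $6,960 = $1,392
Total recovery: $6,960 + $1,392 = $8,352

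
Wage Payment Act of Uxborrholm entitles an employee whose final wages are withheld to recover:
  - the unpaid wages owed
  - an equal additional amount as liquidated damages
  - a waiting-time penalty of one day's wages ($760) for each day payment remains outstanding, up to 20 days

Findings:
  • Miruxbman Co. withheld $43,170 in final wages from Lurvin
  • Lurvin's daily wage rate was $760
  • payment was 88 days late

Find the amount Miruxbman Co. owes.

Liquidated damages (equal amount): $43,170
Penalty days: min(88, 20) = 20
Waiting-time penalty: 20 × $760 = $15,200
Total award: $43,170 + $43,170 + $15,200 = $101,540

$101,540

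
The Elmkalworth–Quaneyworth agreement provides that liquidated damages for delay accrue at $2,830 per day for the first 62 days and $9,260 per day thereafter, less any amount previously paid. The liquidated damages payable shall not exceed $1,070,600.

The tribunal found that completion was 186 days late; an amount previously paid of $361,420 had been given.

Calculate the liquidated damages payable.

First 62 days: 62 × $2,830 = $175,460
Remaining days: (186 − 62) × $9,260 = $1,148,240
Accrued per-day damages: $175,460 + $1,148,240 = $1,323,700
Less amount previously paid: $1,323,700 − $361,420 = $962,280
Cap at $1,070,600: $962,280 is within the cap, no reduction.

$962,280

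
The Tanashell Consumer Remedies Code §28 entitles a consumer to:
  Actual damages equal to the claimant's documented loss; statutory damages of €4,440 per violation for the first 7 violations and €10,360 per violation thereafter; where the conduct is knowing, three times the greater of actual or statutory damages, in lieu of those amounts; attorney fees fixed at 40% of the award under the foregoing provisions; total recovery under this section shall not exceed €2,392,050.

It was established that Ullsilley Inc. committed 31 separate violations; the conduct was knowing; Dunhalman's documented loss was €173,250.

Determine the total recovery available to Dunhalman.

€1,174,824

First 7 violations: 7 × €4,440 = €31,080
Remaining violations: (31 − 7) × €10,360 = €248,640
Statutory damages: €31,080 + €248,640 = €279,720
Greater of actual damages (€173,250) or statutory damages (€279,720): €279,720
Trebled: 3 × €279,720 = €839,160
Attorney fees: 40% of €839,160 = €335,664
Total before cap: €839,160 + €335,664 = €1,174,824
Cap at €2,392,050: €1,174,824 is within the cap, no reduction.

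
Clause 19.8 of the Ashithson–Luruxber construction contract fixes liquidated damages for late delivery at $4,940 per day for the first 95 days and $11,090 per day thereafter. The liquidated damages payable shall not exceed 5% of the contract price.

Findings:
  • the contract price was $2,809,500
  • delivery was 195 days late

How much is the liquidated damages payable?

First 95 days: 95 × $4,940 = $469,300
Remaining days: (195 − 95) × $11,090 = $1,109,000
Accrued per-day damages: $469,300 + $1,109,000 = $1,578,300
Cap: 5% of $2,809,500 = $140,475
Cap at $140,475: $1,578,300 exceeds the cap → $140,475

$140,475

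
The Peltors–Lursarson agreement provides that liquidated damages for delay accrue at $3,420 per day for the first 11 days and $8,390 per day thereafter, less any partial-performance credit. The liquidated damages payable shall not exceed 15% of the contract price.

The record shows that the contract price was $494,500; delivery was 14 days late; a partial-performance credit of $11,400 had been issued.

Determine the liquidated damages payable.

$51,390

First 11 days: 11 × $3,420 = $37,620
Remaining days: (14 − 11) × $8,390 = $25,170
Accrued per-day damages: $37,620 + $25,170 = $62,790
Less partial-performance credit: $62,790 − $11,400 = $51,390
Cap: 15% of $494,500 = $74,175
Cap at $74,175: $51,390 is within the cap, no reduction.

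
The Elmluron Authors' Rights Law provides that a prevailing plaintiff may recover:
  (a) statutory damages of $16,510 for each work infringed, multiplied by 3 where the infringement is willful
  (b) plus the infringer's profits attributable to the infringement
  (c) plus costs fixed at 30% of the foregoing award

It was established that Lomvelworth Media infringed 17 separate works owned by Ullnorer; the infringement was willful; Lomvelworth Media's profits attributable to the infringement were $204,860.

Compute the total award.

$1,360,931

Statutory damages: 17 × $16,510 = $280,670
Trebled: 3 × $280,670 = $842,010
Combined award: $842,010 + $204,860 = $1,046,870
Costs: 30% of $1,046,870 = $314,061
Award plus costs: $1,046,870 + $314,061 = $1,360,931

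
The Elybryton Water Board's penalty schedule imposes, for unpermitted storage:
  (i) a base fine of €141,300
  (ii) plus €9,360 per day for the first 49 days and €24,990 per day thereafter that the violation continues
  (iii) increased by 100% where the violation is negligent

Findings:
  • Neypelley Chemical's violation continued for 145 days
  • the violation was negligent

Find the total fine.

First 49 days: 49 × €9,360 = €458,640
Remaining days: (145 − 49) × €24,990 = €2,399,040
Per-day component: €458,640 + €2,399,040 = €2,857,680
Base plus per-day: €141,300 + €2,857,680 = €2,998,980
Enhancement: 100% of €2,998,980 = €2,998,980
Enhanced fine: €2,998,980 + €2,998,980 = €5,997,960

€5,997,960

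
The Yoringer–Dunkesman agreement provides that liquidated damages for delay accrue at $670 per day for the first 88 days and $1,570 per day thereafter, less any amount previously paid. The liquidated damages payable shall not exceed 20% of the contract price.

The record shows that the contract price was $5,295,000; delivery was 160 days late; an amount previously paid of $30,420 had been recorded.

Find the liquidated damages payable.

First 88 days: 88 × $670 = $58,960
Remaining days: (160 − 88) × $1,570 = $113,040
Accrued per-day damages: $58,960 + $113,040 = $172,000
Less amount previously paid: $172,000 − $30,420 = $141,580
Cap: 20% of $5,295,000 = $1,059,000
Cap at $1,059,000: $141,580 is within the cap, no reduction.

Liquidated damages: $141,580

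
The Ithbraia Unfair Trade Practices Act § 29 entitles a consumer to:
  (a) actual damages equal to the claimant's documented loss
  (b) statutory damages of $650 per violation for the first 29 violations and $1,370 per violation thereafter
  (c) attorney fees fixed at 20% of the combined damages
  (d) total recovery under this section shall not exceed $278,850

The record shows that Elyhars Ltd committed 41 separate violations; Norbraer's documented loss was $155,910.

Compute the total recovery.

$229,440

First 29 violations: 29 × $650 = $18,850
Remaining violations: (41 − 29) × $1,370 = $16,440
Statutory damages: $18,850 + $16,440 = $35,290
Combined damages: $155,910 + $35,290 = $191,200
Attorney fees: 20% of $191,200 = $38,240
Total before cap: $191,200 + $38,240 = $229,440
Cap at $278,850: $229,440 is within the cap, no reduction.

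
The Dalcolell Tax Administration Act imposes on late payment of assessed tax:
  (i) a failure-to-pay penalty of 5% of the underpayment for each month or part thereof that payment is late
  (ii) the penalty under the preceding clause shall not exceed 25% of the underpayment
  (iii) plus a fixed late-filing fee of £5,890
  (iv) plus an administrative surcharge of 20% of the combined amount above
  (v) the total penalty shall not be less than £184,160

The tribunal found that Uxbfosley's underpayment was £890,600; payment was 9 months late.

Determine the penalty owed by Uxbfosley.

Accrued rate: 5% × 9 = 45%, capped at 25% → 25%
Failure-to-pay penalty: 25% of £890,600 = £222,650
Penalty before surcharge: £222,650 + £5,890 = £228,540
Administrative surcharge: 20% of £228,540 = £45,708
Total penalty: £228,540 + £45,708 = £274,248
Minimum £184,160: £274,248 meets the minimum, no increase.

£274,248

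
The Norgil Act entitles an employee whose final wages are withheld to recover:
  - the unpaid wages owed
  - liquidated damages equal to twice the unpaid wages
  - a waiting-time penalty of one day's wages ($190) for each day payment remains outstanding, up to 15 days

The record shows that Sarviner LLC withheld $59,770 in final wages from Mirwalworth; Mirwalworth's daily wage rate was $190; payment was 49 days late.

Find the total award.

Doubled: 2 × $59,770 = $119,540
Penalty days: min(49, 15) = 15
Waiting-time penalty: 15 × $190 = $2,850
Total award: $59,770 + $119,540 + $2,850 = $182,160

Total award: $182,160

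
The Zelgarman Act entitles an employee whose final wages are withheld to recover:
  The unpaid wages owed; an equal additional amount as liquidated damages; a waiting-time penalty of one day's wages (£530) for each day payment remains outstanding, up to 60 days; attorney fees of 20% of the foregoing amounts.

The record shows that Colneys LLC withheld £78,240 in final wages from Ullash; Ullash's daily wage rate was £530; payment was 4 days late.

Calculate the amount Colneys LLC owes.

£190,320

Liquidated damages (equal amount): £78,240
Penalty days: min(4, 60) = 4
Waiting-time penalty: 4 × £530 = £2,120
Subtotal: £78,240 + £78,240 + £2,120 = £158,600
Attorney fees: 20% of £158,600 = £31,720
Total award: £158,600 + £31,720 = £190,320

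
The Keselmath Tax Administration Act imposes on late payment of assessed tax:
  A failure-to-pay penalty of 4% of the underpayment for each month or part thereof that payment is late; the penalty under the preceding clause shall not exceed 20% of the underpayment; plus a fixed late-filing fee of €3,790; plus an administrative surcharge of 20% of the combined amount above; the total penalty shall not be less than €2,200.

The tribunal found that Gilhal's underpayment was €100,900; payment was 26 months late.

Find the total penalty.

Accrued rate: 4% × 26 = 104%, capped at 20% → 20%
Failure-to-pay penalty: 20% of €100,900 = €20,180
Penalty before surcharge: €20,180 + €3,790 = €23,970
Administrative surcharge: 20% of €23,970 = €4,794
Total penalty: €23,970 + €4,794 = €28,764
Minimum €2,200: €28,764 meets the minimum, no increase.

€28,764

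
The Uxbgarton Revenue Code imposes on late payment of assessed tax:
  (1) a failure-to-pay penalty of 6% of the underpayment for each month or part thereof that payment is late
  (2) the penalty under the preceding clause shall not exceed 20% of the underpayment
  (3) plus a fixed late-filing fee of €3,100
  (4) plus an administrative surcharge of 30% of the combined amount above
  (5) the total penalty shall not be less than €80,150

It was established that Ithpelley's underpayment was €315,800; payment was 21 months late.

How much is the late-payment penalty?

€86,138

Accrued rate: 6% × 21 = 126%, capped at 20% → 20%
Failure-to-pay penalty: 20% of €315,800 = €63,160
Penalty before surcharge: €63,160 + €3,100 = €66,260
Administrative surcharge: 30% of €66,260 = €19,878
Total penalty: €66,260 + €19,878 = €86,138
Minimum €80,150: €86,138 meets the minimum, no increase.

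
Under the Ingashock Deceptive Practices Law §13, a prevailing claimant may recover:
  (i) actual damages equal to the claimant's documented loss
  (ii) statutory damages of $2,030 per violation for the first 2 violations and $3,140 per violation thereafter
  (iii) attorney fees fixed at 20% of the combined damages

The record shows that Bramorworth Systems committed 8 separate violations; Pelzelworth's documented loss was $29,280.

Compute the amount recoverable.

$62,616

First 2 violations: 2 × $2,030 = $4,060
Remaining violations: (8 − 2) × $3,140 = $18,840
Statutory damages: $4,060 + $18,840 = $22,900
Combined damages: $29,280 + $22,900 = $52,180
Attorney fees: 20% of $52,180 = $10,436
Total recovery: $52,180 + $10,436 = $62,616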